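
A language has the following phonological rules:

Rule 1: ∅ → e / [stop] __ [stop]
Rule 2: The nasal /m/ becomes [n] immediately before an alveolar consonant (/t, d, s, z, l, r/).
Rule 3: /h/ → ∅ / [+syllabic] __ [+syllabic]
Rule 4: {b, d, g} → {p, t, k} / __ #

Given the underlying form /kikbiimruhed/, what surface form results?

Rule 1 (stop-cluster e-epenthesis): /k/ and /b/ form a stop–stop cluster, so [e] is inserted between them. /kikbiimruhed/ → kikebiimruhed.
Rule 2 (nasal place assimilation): /m/ precedes the alveolar consonant /r/, so it assimilates in place to [n]. /kikebiimruhed/ → kikebiinruhed.
Rule 3 (intervocalic h-deletion): /h/ occurs between vowels /u/ and /e/, so it deletes. /kikebiinruhed/ → kikebiinrued.
Rule 4 (final devoicing): /d/ is a voiced stop in word-final position, so it devoices to [t]. /kikebiinrued/ → kikebiinruet.

kikebiinruet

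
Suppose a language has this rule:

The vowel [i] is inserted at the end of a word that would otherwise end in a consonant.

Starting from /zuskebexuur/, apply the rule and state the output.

zuskebexuuri

the form ends in the consonant /r/, so [i] is inserted word-finally.
Surface form: [zuskebexuuri].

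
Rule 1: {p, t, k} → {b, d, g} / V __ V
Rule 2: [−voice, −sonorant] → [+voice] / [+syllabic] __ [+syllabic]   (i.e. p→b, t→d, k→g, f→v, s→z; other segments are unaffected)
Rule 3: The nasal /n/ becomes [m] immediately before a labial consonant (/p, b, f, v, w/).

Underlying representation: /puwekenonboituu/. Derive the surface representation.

Rule 1 (intervocalic voicing): /k/ is a voiceless stop between vowels /e/ and /e/, so it voices to [g]. /t/ is a voiceless stop between vowels /i/ and /u/, so it voices to [d]. /puwekenonboituu/ → puwegenonboiduu.
Rule 2 (intervocalic voicing): no segment meets the environment; /puwegenonboiduu/ is unchanged.
Rule 3 (nasal place assimilation): /n/ precedes the labial consonant /b/, so it assimilates in place to [m]. /puwegenonboiduu/ → puwegenomboiduu.

puwegenomboiduu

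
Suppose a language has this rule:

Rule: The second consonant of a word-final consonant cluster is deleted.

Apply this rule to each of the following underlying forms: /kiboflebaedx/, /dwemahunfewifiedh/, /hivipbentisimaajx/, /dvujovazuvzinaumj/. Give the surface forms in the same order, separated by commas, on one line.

/kiboflebaedx/: /x/ is the second consonant of a word-final cluster /dx/, so it deletes. → [kiboflebaed].
/dwemahunfewifiedh/: /h/ is the second consonant of a word-final cluster /dh/, so it deletes. → [dwemahunfewified].
/hivipbentisimaajx/: /x/ is the second consonant of a word-final cluster /jx/, so it deletes. → [hivipbentisimaaj].
/dvujovazuvzinaumj/: /j/ is the second consonant of a word-final cluster /mj/, so it deletes. → [dvujovazuvzinaum].

kiboflebaed, dwemahunfewified, hivipbentisimaaj, dvujovazuvzinaum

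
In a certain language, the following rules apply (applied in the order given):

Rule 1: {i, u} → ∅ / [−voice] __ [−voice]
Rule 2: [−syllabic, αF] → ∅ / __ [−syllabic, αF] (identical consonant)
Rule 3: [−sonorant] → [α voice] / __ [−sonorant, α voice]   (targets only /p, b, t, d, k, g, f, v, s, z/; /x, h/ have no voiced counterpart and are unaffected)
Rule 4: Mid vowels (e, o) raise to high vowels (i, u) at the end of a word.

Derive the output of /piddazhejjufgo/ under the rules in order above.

Rule 1 (high vowel syncope): no segment meets the environment; /piddazhejjufgo/ is unchanged.
Rule 2 (degemination): /dd/ is a geminate; the first /d/ deletes. /jj/ is a geminate; the first /j/ deletes. /piddazhejjufgo/ → pidazhejufgo.
Rule 3 (regressive voicing assimilation): /z/ precedes the voiceless obstruent /h/, so it devoices to [s] by assimilation. /f/ precedes the voiced obstruent /g/, so it voices to [v] by assimilation. /pidazhejufgo/ → pidashejuvgo.
Rule 4 (final vowel raising): /o/ is a mid vowel in word-final position, so it raises to [u]. /pidashejuvgo/ → pidashejuvgu.

pidashejuvgu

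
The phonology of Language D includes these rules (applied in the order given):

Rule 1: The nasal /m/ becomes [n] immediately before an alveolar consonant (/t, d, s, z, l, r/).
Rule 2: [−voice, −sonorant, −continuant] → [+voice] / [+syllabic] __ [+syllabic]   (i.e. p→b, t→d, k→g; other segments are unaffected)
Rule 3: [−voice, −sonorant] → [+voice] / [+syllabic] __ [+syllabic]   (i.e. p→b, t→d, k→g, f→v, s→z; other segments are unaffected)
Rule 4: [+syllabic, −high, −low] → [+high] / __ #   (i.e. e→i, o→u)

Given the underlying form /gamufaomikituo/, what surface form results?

Rule 1 (nasal place assimilation): no segment meets the environment; /gamufaomikituo/ is unchanged.
Rule 2 (intervocalic voicing): /k/ is a voiceless stop between vowels /i/ and /i/, so it voices to [g]. /t/ is a voiceless stop between vowels /i/ and /u/, so it voices to [d]. /gamufaomikituo/ → gamufaomigiduo.
Rule 3 (intervocalic voicing): /f/ is a voiceless obstruent between vowels /u/ and /a/, so it voices to [v]. /gamufaomigiduo/ → gamuvaomigiduo.
Rule 4 (final vowel raising): /o/ is a mid vowel in word-final position, so it raises to [u]. /gamuvaomigiduo/ → gamuvaomigiduu.

gamuvaomigiduu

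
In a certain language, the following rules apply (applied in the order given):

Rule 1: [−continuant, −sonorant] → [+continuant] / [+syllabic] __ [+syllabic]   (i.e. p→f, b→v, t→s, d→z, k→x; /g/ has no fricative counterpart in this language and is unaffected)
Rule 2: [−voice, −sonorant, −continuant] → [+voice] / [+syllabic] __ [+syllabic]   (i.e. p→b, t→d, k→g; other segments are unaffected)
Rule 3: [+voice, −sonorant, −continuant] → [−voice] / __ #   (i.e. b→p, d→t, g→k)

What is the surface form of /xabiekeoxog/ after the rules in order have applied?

Rule 1 (intervocalic spirantization): /b/ is a stop between vowels /a/ and /i/, so it spirantizes to the fricative [v]. /k/ is a stop between vowels /e/ and /e/, so it spirantizes to the fricative [x]. /xabiekeoxog/ → xaviexeoxog.
Rule 2 (intervocalic voicing): no segment meets the environment; /xaviexeoxog/ is unchanged.
Rule 3 (final devoicing): /g/ is a voiced stop in word-final position, so it devoices to [k]. /xaviexeoxog/ → xaviexeoxok.

xaviexeoxok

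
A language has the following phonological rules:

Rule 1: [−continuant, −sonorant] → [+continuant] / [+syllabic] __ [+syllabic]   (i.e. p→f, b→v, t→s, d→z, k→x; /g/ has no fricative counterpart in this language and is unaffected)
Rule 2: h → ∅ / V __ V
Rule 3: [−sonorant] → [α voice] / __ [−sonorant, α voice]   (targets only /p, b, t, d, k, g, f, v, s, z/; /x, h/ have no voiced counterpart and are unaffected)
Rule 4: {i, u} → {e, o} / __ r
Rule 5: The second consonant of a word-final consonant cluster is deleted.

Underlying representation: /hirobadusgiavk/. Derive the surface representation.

Rule 1 (intervocalic spirantization): /b/ is a stop between vowels /o/ and /a/, so it spirantizes to the fricative [v]. /d/ is a stop between vowels /a/ and /u/, so it spirantizes to the fricative [z]. /hirobadusgiavk/ → hirovazusgiavk.
Rule 2 (intervocalic h-deletion): no segment meets the environment; /hirovazusgiavk/ is unchanged.
Rule 3 (regressive voicing assimilation): /s/ precedes the voiced obstruent /g/, so it voices to [z] by assimilation. /v/ precedes the voiceless obstruent /k/, so it devoices to [f] by assimilation. /hirovazusgiavk/ → hirovazuzgiafk.
Rule 4 (pre-rhotic lowering): /i/ is a high vowel immediately before /r/, so it lowers to [e]. /hirovazuzgiafk/ → herovazuzgiafk.
Rule 5 (final cluster simplification): /k/ is the second consonant of a word-final cluster /fk/, so it deletes. /herovazuzgiafk/ → herovazuzgiaf.

herovazuzgiaf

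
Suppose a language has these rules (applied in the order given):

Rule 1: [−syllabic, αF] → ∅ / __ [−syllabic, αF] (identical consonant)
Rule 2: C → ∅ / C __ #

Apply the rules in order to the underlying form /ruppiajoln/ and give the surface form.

Rule 1 (degemination): /pp/ is a geminate; the first /p/ deletes. /ruppiajoln/ → rupiajoln.
Rule 2 (final cluster simplification): /n/ is the second consonant of a word-final cluster /ln/, so it deletes. /rupiajoln/ → rupiajol.

rupiajol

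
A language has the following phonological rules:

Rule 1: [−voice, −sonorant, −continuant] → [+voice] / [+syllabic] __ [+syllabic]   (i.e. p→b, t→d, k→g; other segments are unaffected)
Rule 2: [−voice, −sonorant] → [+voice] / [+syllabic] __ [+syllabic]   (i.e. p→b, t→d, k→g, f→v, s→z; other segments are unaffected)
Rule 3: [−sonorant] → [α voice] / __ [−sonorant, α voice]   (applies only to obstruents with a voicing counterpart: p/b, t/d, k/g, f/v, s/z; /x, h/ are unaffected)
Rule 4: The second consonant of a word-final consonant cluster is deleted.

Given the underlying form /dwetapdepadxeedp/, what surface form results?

dwedabdebatxeet

Rule 1 (intervocalic voicing): /t/ is a voiceless stop between vowels /e/ and /a/, so it voices to [d]. /p/ is a voiceless stop between vowels /e/ and /a/, so it voices to [b]. /dwetapdepadxeedp/ → dwedapdebadxeedp.
Rule 2 (intervocalic voicing): no segment meets the environment; /dwedapdebadxeedp/ is unchanged.
Rule 3 (regressive voicing assimilation): /p/ precedes the voiced obstruent /d/, so it voices to [b] by assimilation. /d/ precedes the voiceless obstruent /x/, so it devoices to [t] by assimilation. /d/ precedes the voiceless obstruent /p/, so it devoices to [t] by assimilation. /dwedapdebadxeedp/ → dwedabdebatxeetp.
Rule 4 (final cluster simplification): /p/ is the second consonant of a word-final cluster /tp/, so it deletes. /dwedabdebatxeetp/ → dwedabdebatxeet.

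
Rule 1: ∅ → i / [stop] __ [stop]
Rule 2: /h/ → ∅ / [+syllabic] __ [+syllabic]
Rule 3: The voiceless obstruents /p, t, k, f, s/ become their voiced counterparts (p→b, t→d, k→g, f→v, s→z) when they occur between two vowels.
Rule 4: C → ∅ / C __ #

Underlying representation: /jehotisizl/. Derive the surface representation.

Rule 1 (stop-cluster i-epenthesis): no segment meets the environment; /jehotisizl/ is unchanged.
Rule 2 (intervocalic h-deletion): /h/ occurs between vowels /e/ and /o/, so it deletes. /jehotisizl/ → jeotisizl.
Rule 3 (intervocalic voicing): /t/ is a voiceless obstruent between vowels /o/ and /i/, so it voices to [d]. /s/ is a voiceless obstruent between vowels /i/ and /i/, so it voices to [z]. /jeotisizl/ → jeodizizl.
Rule 4 (final cluster simplification): /l/ is the second consonant of a word-final cluster /zl/, so it deletes. /jeodizizl/ → jeodiziz.

jeodiziz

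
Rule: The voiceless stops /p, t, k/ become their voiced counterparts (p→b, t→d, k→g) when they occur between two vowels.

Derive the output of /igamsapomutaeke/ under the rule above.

igamsabomudaege

/p/ is a voiceless stop between vowels /a/ and /o/, so it voices to [b].
/t/ is a voiceless stop between vowels /u/ and /a/, so it voices to [d].
/k/ is a voiceless stop between vowels /e/ and /e/, so it voices to [g].
Surface form: [igamsabomudaege].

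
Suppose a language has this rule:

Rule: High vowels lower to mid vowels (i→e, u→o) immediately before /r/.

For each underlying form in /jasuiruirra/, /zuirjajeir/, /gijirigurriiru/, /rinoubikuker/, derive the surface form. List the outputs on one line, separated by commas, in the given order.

jasueruerra, zuerjajeer, gijerigorrieru, rinoubikuker

/jasuiruirra/: /i/ is a high vowel immediately before /r/, so it lowers to [e]. /i/ is a high vowel immediately before /r/, so it lowers to [e]. → [jasueruerra].
/zuirjajeir/: /i/ is a high vowel immediately before /r/, so it lowers to [e]. /i/ is a high vowel immediately before /r/, so it lowers to [e]. → [zuerjajeer].
/gijirigurriiru/: /i/ is a high vowel immediately before /r/, so it lowers to [e]. /u/ is a high vowel immediately before /r/, so it lowers to [o]. /i/ is a high vowel immediately before /r/, so it lowers to [e]. → [gijerigorrieru].
/rinoubikuker/: the rule's environment is not met; surfaces unchanged as [rinoubikuker].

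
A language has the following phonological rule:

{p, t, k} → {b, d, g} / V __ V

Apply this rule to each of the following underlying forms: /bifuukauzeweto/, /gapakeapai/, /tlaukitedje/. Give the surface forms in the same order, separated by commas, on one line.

bifuugauzewedo, gabageabai, tlaugidedje

/bifuukauzeweto/: /k/ is a voiceless stop between vowels /u/ and /a/, so it voices to [g]. /t/ is a voiceless stop between vowels /e/ and /o/, so it voices to [d]. → [bifuugauzewedo].
/gapakeapai/: /p/ is a voiceless stop between vowels /a/ and /a/, so it voices to [b]. /k/ is a voiceless stop between vowels /a/ and /e/, so it voices to [g]. /p/ is a voiceless stop between vowels /a/ and /a/, so it voices to [b]. → [gabageabai].
/tlaukitedje/: /k/ is a voiceless stop between vowels /u/ and /i/, so it voices to [g]. /t/ is a voiceless stop between vowels /i/ and /e/, so it voices to [d]. → [tlaugidedje].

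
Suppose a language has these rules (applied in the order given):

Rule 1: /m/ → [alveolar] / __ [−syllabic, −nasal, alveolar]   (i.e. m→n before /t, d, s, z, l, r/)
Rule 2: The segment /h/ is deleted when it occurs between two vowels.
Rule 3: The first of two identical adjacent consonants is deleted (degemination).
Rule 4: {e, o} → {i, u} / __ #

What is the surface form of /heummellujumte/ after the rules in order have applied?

Rule 1 (nasal place assimilation): /m/ precedes the alveolar consonant /t/, so it assimilates in place to [n]. /heummellujumte/ → heummellujunte.
Rule 2 (intervocalic h-deletion): no segment meets the environment; /heummellujunte/ is unchanged.
Rule 3 (degemination): /mm/ is a geminate; the first /m/ deletes. /ll/ is a geminate; the first /l/ deletes. /heummellujunte/ → heumelujunte.
Rule 4 (final vowel raising): /e/ is a mid vowel in word-final position, so it raises to [i]. /heumelujunte/ → heumelujunti.

heumelujunti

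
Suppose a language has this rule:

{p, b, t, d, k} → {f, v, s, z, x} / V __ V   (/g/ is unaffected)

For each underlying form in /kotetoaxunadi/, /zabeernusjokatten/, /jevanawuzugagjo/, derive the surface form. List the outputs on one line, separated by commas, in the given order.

kosesoaxunazi, zaveernusjoxatten, jevanawuzugagjo

/kotetoaxunadi/: /t/ is a stop between vowels /o/ and /e/, so it spirantizes to the fricative [s]. /t/ is a stop between vowels /e/ and /o/, so it spirantizes to the fricative [s]. /d/ is a stop between vowels /a/ and /i/, so it spirantizes to the fricative [z]. → [kosesoaxunazi].
/zabeernusjokatten/: /b/ is a stop between vowels /a/ and /e/, so it spirantizes to the fricative [v]. /k/ is a stop between vowels /o/ and /a/, so it spirantizes to the fricative [x]. → [zaveernusjoxatten].
/jevanawuzugagjo/: the rule's environment is not met; surfaces unchanged as [jevanawuzugagjo].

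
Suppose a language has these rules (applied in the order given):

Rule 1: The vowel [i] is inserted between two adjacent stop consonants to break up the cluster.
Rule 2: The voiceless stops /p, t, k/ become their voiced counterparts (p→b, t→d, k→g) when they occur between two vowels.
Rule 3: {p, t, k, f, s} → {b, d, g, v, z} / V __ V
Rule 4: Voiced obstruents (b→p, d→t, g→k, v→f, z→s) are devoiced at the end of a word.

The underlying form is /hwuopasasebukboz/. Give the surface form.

hwuobazazebugibos

Rule 1 (stop-cluster i-epenthesis): /k/ and /b/ form a stop–stop cluster, so [i] is inserted between them. /hwuopasasebukboz/ → hwuopasasebukiboz.
Rule 2 (intervocalic voicing): /p/ is a voiceless stop between vowels /o/ and /a/, so it voices to [b]. /k/ is a voiceless stop between vowels /u/ and /i/, so it voices to [g]. /hwuopasasebukiboz/ → hwuobasasebugiboz.
Rule 3 (intervocalic voicing): /s/ is a voiceless obstruent between vowels /a/ and /a/, so it voices to [z]. /s/ is a voiceless obstruent between vowels /a/ and /e/, so it voices to [z]. /hwuobasasebugiboz/ → hwuobazazebugiboz.
Rule 4 (final devoicing): /z/ is a voiced obstruent in word-final position, so it devoices to [s]. /hwuobazazebugiboz/ → hwuobazazebugibos.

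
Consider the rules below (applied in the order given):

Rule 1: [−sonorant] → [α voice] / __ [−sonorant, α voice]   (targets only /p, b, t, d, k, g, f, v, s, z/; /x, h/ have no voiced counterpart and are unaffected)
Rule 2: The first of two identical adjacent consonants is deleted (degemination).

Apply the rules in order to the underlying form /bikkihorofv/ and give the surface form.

Rule 1 (regressive voicing assimilation): /f/ precedes the voiced obstruent /v/, so it voices to [v] by assimilation. /bikkihorofv/ → bikkihorovv.
Rule 2 (degemination): /kk/ is a geminate; the first /k/ deletes. /vv/ is a geminate; the first /v/ deletes. /bikkihorovv/ → bikihorov.

bikihorov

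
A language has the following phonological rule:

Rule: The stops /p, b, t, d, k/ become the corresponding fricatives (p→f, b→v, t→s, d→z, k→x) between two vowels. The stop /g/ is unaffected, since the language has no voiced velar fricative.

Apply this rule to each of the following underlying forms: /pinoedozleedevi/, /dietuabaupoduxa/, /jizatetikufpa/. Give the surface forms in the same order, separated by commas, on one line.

/pinoedozleedevi/: /d/ is a stop between vowels /e/ and /o/, so it spirantizes to the fricative [z]. /d/ is a stop between vowels /e/ and /e/, so it spirantizes to the fricative [z]. → [pinoezozleezevi].
/dietuabaupoduxa/: /t/ is a stop between vowels /e/ and /u/, so it spirantizes to the fricative [s]. /b/ is a stop between vowels /a/ and /a/, so it spirantizes to the fricative [v]. /p/ is a stop between vowels /u/ and /o/, so it spirantizes to the fricative [f]. /d/ is a stop between vowels /o/ and /u/, so it spirantizes to the fricative [z]. → [diesuavaufozuxa].
/jizatetikufpa/: /t/ is a stop between vowels /a/ and /e/, so it spirantizes to the fricative [s]. /t/ is a stop between vowels /e/ and /i/, so it spirantizes to the fricative [s]. /k/ is a stop between vowels /i/ and /u/, so it spirantizes to the fricative [x]. → [jizasesixufpa].

pinoezozleezevi, diesuavaufozuxa, jizasesixufpa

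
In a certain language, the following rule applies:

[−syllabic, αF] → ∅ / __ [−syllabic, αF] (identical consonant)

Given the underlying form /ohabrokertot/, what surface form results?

No segment of /ohabrokertot/ meets the structural description of the rule, so the form surfaces unchanged.

ohabrokertot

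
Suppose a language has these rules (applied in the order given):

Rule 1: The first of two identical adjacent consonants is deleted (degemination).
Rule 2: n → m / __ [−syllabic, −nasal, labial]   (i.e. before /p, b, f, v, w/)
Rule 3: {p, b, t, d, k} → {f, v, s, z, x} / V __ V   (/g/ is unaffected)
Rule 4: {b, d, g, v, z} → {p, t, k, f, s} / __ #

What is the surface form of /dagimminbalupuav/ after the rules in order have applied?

dagimimbalufuaf

Rule 1 (degemination): /mm/ is a geminate; the first /m/ deletes. /dagimminbalupuav/ → dagiminbalupuav.
Rule 2 (nasal place assimilation): /n/ precedes the labial consonant /b/, so it assimilates in place to [m]. /dagiminbalupuav/ → dagimimbalupuav.
Rule 3 (intervocalic spirantization): /p/ is a stop between vowels /u/ and /u/, so it spirantizes to the fricative [f]. /dagimimbalupuav/ → dagimimbalufuav.
Rule 4 (final devoicing): /v/ is a voiced obstruent in word-final position, so it devoices to [f]. /dagimimbalufuav/ → dagimimbalufuaf.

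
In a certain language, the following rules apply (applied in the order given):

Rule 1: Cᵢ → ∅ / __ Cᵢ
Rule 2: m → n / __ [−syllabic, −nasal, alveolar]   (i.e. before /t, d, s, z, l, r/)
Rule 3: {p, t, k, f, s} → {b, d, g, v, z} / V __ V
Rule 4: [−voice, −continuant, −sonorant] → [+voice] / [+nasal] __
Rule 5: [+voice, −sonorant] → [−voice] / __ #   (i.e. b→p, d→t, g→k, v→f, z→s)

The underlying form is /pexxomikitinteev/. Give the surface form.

pexomigidindeef

Rule 1 (degemination): /xx/ is a geminate; the first /x/ deletes. /pexxomikitinteev/ → pexomikitinteev.
Rule 2 (nasal place assimilation): no segment meets the environment; /pexomikitinteev/ is unchanged.
Rule 3 (intervocalic voicing): /k/ is a voiceless obstruent between vowels /i/ and /i/, so it voices to [g]. /t/ is a voiceless obstruent between vowels /i/ and /i/, so it voices to [d]. /pexomikitinteev/ → pexomigidinteev.
Rule 4 (post-nasal voicing): /t/ is a voiceless stop immediately after the nasal /n/, so it voices to [d]. /pexomigidinteev/ → pexomigidindeev.
Rule 5 (final devoicing): /v/ is a voiced obstruent in word-final position, so it devoices to [f]. /pexomigidindeev/ → pexomigidindeef.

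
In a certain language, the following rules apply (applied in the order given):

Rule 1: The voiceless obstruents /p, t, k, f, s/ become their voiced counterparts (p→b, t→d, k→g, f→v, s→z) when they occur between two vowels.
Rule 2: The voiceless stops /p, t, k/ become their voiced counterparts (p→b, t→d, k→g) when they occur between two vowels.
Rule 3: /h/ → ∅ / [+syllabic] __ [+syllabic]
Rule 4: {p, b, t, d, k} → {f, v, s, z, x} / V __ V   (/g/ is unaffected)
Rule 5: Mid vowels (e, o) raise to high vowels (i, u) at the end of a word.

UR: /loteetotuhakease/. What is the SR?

Rule 1 (intervocalic voicing): /t/ is a voiceless obstruent between vowels /o/ and /e/, so it voices to [d]. /t/ is a voiceless obstruent between vowels /e/ and /o/, so it voices to [d]. /t/ is a voiceless obstruent between vowels /o/ and /u/, so it voices to [d]. /k/ is a voiceless obstruent between vowels /a/ and /e/, so it voices to [g]. /s/ is a voiceless obstruent between vowels /a/ and /e/, so it voices to [z]. /loteetotuhakease/ → lodeedoduhageaze.
Rule 2 (intervocalic voicing): no segment meets the environment; /lodeedoduhageaze/ is unchanged.
Rule 3 (intervocalic h-deletion): /h/ occurs between vowels /u/ and /a/, so it deletes. /lodeedoduhageaze/ → lodeedoduageaze.
Rule 4 (intervocalic spirantization): /d/ is a stop between vowels /o/ and /e/, so it spirantizes to the fricative [z]. /d/ is a stop between vowels /e/ and /o/, so it spirantizes to the fricative [z]. /d/ is a stop between vowels /o/ and /u/, so it spirantizes to the fricative [z]. /lodeedoduageaze/ → lozeezozuageaze.
Rule 5 (final vowel raising): /e/ is a mid vowel in word-final position, so it raises to [i]. /lozeezozuageaze/ → lozeezozuageazi.

lozeezozuageazi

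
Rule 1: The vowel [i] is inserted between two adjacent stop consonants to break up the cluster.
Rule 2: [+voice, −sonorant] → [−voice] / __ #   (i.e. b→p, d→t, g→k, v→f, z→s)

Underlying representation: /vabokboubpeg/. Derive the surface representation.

Rule 1 (stop-cluster i-epenthesis): /k/ and /b/ form a stop–stop cluster, so [i] is inserted between them. /b/ and /p/ form a stop–stop cluster, so [i] is inserted between them. /vabokboubpeg/ → vabokiboubipeg.
Rule 2 (final devoicing): /g/ is a voiced obstruent in word-final position, so it devoices to [k]. /vabokiboubipeg/ → vabokiboubipek.

vabokiboubipek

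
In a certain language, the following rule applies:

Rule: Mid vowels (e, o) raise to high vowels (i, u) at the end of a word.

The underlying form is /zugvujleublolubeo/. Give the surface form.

Scanning /zugvujleublolubeo/: /e/ at position 8 is not in the conditioning environment; /o/ at position 12 is not in the conditioning environment; /e/ at position 16 is not in the conditioning environment; /o/ is a mid vowel in word-final position, so it raises to [u].
Result: [zugvujleublolubeu].

zugvujleublolubeu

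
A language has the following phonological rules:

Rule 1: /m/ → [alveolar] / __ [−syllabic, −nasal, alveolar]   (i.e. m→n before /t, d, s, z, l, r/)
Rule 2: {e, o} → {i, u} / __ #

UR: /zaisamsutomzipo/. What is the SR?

Rule 1 (nasal place assimilation): /m/ precedes the alveolar consonant /s/, so it assimilates in place to [n]. /m/ precedes the alveolar consonant /z/, so it assimilates in place to [n]. /zaisamsutomzipo/ → zaisansutonzipo.
Rule 2 (final vowel raising): /o/ is a mid vowel in word-final position, so it raises to [u]. /zaisansutonzipo/ → zaisansutonzipu.

zaisansutonzipu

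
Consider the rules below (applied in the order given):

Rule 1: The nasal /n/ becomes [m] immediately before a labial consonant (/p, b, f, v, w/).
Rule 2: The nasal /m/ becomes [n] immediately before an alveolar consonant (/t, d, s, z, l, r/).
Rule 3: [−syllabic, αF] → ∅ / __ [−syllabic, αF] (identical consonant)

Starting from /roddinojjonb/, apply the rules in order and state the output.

Rule 1 (nasal place assimilation): /n/ precedes the labial consonant /b/, so it assimilates in place to [m]. /roddinojjonb/ → roddinojjomb.
Rule 2 (nasal place assimilation): no segment meets the environment; /roddinojjomb/ is unchanged.
Rule 3 (degemination): /dd/ is a geminate; the first /d/ deletes. /jj/ is a geminate; the first /j/ deletes. /roddinojjomb/ → rodinojomb.

rodinojomb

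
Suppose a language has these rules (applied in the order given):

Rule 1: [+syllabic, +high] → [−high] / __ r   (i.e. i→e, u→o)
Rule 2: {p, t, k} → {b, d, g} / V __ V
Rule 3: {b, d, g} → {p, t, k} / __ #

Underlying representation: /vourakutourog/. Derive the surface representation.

Rule 1 (pre-rhotic lowering): /u/ is a high vowel immediately before /r/, so it lowers to [o]. /u/ is a high vowel immediately before /r/, so it lowers to [o]. /vourakutourog/ → voorakutoorog.
Rule 2 (intervocalic voicing): /k/ is a voiceless stop between vowels /a/ and /u/, so it voices to [g]. /t/ is a voiceless stop between vowels /u/ and /o/, so it voices to [d]. /voorakutoorog/ → vooragudoorog.
Rule 3 (final devoicing): /g/ is a voiced stop in word-final position, so it devoices to [k]. /vooragudoorog/ → vooragudoorok.

vooragudoorok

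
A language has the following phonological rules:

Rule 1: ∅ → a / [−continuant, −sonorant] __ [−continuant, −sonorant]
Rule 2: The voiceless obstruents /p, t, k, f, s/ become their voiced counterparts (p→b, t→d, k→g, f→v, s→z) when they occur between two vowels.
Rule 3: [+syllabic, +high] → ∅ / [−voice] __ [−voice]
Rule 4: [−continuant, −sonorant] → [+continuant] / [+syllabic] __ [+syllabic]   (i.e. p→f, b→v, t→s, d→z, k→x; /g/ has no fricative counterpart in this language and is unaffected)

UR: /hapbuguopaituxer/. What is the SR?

havavuguovaizuxer

Rule 1 (stop-cluster a-epenthesis): /p/ and /b/ form a stop–stop cluster, so [a] is inserted between them. /hapbuguopaituxer/ → hapabuguopaituxer.
Rule 2 (intervocalic voicing): /p/ is a voiceless obstruent between vowels /a/ and /a/, so it voices to [b]. /p/ is a voiceless obstruent between vowels /o/ and /a/, so it voices to [b]. /t/ is a voiceless obstruent between vowels /i/ and /u/, so it voices to [d]. /hapabuguopaituxer/ → hababuguobaiduxer.
Rule 3 (high vowel syncope): no segment meets the environment; /hababuguobaiduxer/ is unchanged.
Rule 4 (intervocalic spirantization): /b/ is a stop between vowels /a/ and /a/, so it spirantizes to the fricative [v]. /b/ is a stop between vowels /a/ and /u/, so it spirantizes to the fricative [v]. /b/ is a stop between vowels /o/ and /a/, so it spirantizes to the fricative [v]. /d/ is a stop between vowels /i/ and /u/, so it spirantizes to the fricative [z]. /hababuguobaiduxer/ → havavuguovaizuxer.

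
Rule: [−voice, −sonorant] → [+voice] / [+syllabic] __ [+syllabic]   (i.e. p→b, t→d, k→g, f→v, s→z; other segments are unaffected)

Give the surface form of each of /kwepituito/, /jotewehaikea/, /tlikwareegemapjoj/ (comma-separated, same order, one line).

/kwepituito/: /p/ is a voiceless obstruent between vowels /e/ and /i/, so it voices to [b]. /t/ is a voiceless obstruent between vowels /i/ and /u/, so it voices to [d]. /t/ is a voiceless obstruent between vowels /i/ and /o/, so it voices to [d]. → [kwebiduido].
/jotewehaikea/: /t/ is a voiceless obstruent between vowels /o/ and /e/, so it voices to [d]. /k/ is a voiceless obstruent between vowels /i/ and /e/, so it voices to [g]. → [jodewehaigea].
/tlikwareegemapjoj/: the rule's environment is not met; surfaces unchanged as [tlikwareegemapjoj].

kwebiduido, jodewehaigea, tlikwareegemapjoj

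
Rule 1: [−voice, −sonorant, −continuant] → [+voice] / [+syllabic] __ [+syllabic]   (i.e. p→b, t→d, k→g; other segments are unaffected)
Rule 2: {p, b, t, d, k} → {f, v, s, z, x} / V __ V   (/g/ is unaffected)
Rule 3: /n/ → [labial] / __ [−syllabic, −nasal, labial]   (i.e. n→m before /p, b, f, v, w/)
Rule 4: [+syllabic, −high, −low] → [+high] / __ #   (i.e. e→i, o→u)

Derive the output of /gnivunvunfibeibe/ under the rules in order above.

Rule 1 (intervocalic voicing): no segment meets the environment; /gnivunvunfibeibe/ is unchanged.
Rule 2 (intervocalic spirantization): /b/ is a stop between vowels /i/ and /e/, so it spirantizes to the fricative [v]. /b/ is a stop between vowels /i/ and /e/, so it spirantizes to the fricative [v]. /gnivunvunfibeibe/ → gnivunvunfiveive.
Rule 3 (nasal place assimilation): /n/ precedes the labial consonant /v/, so it assimilates in place to [m]. /n/ precedes the labial consonant /f/, so it assimilates in place to [m]. /gnivunvunfiveive/ → gnivumvumfiveive.
Rule 4 (final vowel raising): /e/ is a mid vowel in word-final position, so it raises to [i]. /gnivumvumfiveive/ → gnivumvumfiveivi.

gnivumvumfiveivi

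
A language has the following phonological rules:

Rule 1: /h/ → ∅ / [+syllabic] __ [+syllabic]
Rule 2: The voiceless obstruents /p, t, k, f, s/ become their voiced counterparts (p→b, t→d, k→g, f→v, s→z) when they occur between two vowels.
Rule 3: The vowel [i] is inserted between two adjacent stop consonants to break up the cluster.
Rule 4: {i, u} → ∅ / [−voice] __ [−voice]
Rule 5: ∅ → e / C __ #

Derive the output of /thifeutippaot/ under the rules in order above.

Rule 1 (intervocalic h-deletion): no segment meets the environment; /thifeutippaot/ is unchanged.
Rule 2 (intervocalic voicing): /f/ is a voiceless obstruent between vowels /i/ and /e/, so it voices to [v]. /t/ is a voiceless obstruent between vowels /u/ and /i/, so it voices to [d]. /thifeutippaot/ → thiveudippaot.
Rule 3 (stop-cluster i-epenthesis): /p/ and /p/ form a stop–stop cluster, so [i] is inserted between them. /thiveudippaot/ → thiveudipipaot.
Rule 4 (high vowel syncope): /i/ is a high vowel flanked by voiceless consonants /p/ and /p/, so it deletes. /thiveudipipaot/ → thiveudippaot.
Rule 5 (final e-epenthesis): the form ends in the consonant /t/, so [e] is inserted word-finally. /thiveudippaot/ → thiveudippaote.

thiveudippaote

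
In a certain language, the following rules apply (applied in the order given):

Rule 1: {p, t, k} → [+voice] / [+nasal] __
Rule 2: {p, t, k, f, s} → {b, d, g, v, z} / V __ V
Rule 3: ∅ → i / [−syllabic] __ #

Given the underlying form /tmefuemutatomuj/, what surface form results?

tmevuemudadomuji

Rule 1 (post-nasal voicing): no segment meets the environment; /tmefuemutatomuj/ is unchanged.
Rule 2 (intervocalic voicing): /f/ is a voiceless obstruent between vowels /e/ and /u/, so it voices to [v]. /t/ is a voiceless obstruent between vowels /u/ and /a/, so it voices to [d]. /t/ is a voiceless obstruent between vowels /a/ and /o/, so it voices to [d]. /tmefuemutatomuj/ → tmevuemudadomuj.
Rule 3 (final i-epenthesis): the form ends in the consonant /j/, so [i] is inserted word-finally. /tmevuemudadomuj/ → tmevuemudadomuji.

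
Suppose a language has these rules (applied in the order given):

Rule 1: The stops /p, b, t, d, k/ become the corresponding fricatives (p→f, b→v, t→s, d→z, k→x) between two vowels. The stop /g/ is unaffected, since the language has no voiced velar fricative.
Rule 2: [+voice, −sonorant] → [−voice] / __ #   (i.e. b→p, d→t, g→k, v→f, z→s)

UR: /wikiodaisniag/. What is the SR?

wixiozaisniak

Rule 1 (intervocalic spirantization): /k/ is a stop between vowels /i/ and /i/, so it spirantizes to the fricative [x]. /d/ is a stop between vowels /o/ and /a/, so it spirantizes to the fricative [z]. /wikiodaisniag/ → wixiozaisniag.
Rule 2 (final devoicing): /g/ is a voiced obstruent in word-final position, so it devoices to [k]. /wixiozaisniag/ → wixiozaisniak.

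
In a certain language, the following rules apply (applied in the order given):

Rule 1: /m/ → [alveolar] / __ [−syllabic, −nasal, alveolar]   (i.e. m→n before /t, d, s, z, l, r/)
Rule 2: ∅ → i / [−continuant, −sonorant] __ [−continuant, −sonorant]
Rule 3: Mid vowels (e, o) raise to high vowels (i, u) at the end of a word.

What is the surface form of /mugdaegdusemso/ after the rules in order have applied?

Rule 1 (nasal place assimilation): /m/ precedes the alveolar consonant /s/, so it assimilates in place to [n]. /mugdaegdusemso/ → mugdaegdusenso.
Rule 2 (stop-cluster i-epenthesis): /g/ and /d/ form a stop–stop cluster, so [i] is inserted between them. /g/ and /d/ form a stop–stop cluster, so [i] is inserted between them. /mugdaegdusenso/ → mugidaegidusenso.
Rule 3 (final vowel raising): /o/ is a mid vowel in word-final position, so it raises to [u]. /mugidaegidusenso/ → mugidaegidusensu.

mugidaegidusensu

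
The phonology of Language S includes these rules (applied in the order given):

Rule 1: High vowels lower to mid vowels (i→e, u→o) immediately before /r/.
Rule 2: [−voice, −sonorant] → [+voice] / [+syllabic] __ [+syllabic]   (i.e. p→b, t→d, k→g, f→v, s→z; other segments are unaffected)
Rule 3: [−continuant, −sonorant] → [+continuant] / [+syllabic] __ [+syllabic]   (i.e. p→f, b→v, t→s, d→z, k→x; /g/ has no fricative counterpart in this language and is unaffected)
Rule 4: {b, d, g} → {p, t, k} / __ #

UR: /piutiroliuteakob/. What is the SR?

Rule 1 (pre-rhotic lowering): /i/ is a high vowel immediately before /r/, so it lowers to [e]. /piutiroliuteakob/ → piuteroliuteakob.
Rule 2 (intervocalic voicing): /t/ is a voiceless obstruent between vowels /u/ and /e/, so it voices to [d]. /t/ is a voiceless obstruent between vowels /u/ and /e/, so it voices to [d]. /k/ is a voiceless obstruent between vowels /a/ and /o/, so it voices to [g]. /piuteroliuteakob/ → piuderoliudeagob.
Rule 3 (intervocalic spirantization): /d/ is a stop between vowels /u/ and /e/, so it spirantizes to the fricative [z]. /d/ is a stop between vowels /u/ and /e/, so it spirantizes to the fricative [z]. /piuderoliudeagob/ → piuzeroliuzeagob.
Rule 4 (final devoicing): /b/ is a voiced stop in word-final position, so it devoices to [p]. /piuzeroliuzeagob/ → piuzeroliuzeagop.

piuzeroliuzeagop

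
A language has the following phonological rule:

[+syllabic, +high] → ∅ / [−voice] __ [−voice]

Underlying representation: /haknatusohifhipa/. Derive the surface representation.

/u/ is a high vowel flanked by voiceless consonants /t/ and /s/, so it deletes.
/i/ is a high vowel flanked by voiceless consonants /h/ and /f/, so it deletes.
/i/ is a high vowel flanked by voiceless consonants /h/ and /p/, so it deletes.
Surface form: [haknatsohfhpa].

haknatsohfhpa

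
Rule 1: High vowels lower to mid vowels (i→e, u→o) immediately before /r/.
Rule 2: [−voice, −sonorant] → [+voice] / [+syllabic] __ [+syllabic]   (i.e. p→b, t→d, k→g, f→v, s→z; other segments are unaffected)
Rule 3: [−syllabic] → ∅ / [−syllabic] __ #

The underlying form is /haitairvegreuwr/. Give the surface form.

haidaervegreuw

Rule 1 (pre-rhotic lowering): /i/ is a high vowel immediately before /r/, so it lowers to [e]. /haitairvegreuwr/ → haitaervegreuwr.
Rule 2 (intervocalic voicing): /t/ is a voiceless obstruent between vowels /i/ and /a/, so it voices to [d]. /haitaervegreuwr/ → haidaervegreuwr.
Rule 3 (final cluster simplification): /r/ is the second consonant of a word-final cluster /wr/, so it deletes. /haidaervegreuwr/ → haidaervegreuw.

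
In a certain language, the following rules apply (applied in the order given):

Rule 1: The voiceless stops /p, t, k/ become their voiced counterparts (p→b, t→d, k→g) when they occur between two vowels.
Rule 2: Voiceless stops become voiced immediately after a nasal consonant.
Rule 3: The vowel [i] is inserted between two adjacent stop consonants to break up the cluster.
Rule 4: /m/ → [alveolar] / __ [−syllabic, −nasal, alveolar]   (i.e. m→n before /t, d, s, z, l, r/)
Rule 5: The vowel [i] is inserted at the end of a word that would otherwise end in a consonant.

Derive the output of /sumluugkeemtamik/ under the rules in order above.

Rule 1 (intervocalic voicing): no segment meets the environment; /sumluugkeemtamik/ is unchanged.
Rule 2 (post-nasal voicing): /t/ is a voiceless stop immediately after the nasal /m/, so it voices to [d]. /sumluugkeemtamik/ → sumluugkeemdamik.
Rule 3 (stop-cluster i-epenthesis): /g/ and /k/ form a stop–stop cluster, so [i] is inserted between them. /sumluugkeemdamik/ → sumluugikeemdamik.
Rule 4 (nasal place assimilation): /m/ precedes the alveolar consonant /l/, so it assimilates in place to [n]. /m/ precedes the alveolar consonant /d/, so it assimilates in place to [n]. /sumluugikeemdamik/ → sunluugikeendamik.
Rule 5 (final i-epenthesis): the form ends in the consonant /k/, so [i] is inserted word-finally. /sunluugikeendamik/ → sunluugikeendamiki.

sunluugikeendamiki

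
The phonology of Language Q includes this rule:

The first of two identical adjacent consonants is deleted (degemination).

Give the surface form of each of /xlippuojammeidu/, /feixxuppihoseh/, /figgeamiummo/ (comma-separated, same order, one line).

xlipuojameidu, feixupihoseh, figeamiumo

/xlippuojammeidu/: /pp/ is a geminate; the first /p/ deletes. /mm/ is a geminate; the first /m/ deletes. → [xlipuojameidu].
/feixxuppihoseh/: /xx/ is a geminate; the first /x/ deletes. /pp/ is a geminate; the first /p/ deletes. → [feixupihoseh].
/figgeamiummo/: /gg/ is a geminate; the first /g/ deletes. /mm/ is a geminate; the first /m/ deletes. → [figeamiumo].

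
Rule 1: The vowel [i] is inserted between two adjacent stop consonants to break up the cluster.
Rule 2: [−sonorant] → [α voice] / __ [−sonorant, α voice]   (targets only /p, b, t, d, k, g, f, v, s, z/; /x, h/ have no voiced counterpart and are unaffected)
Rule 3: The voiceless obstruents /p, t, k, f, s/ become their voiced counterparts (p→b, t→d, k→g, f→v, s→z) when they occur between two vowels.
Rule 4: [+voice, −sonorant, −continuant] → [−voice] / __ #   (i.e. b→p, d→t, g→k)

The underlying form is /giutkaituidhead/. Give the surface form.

giudigaiduitheat

Rule 1 (stop-cluster i-epenthesis): /t/ and /k/ form a stop–stop cluster, so [i] is inserted between them. /giutkaituidhead/ → giutikaituidhead.
Rule 2 (regressive voicing assimilation): /d/ precedes the voiceless obstruent /h/, so it devoices to [t] by assimilation. /giutikaituidhead/ → giutikaituithead.
Rule 3 (intervocalic voicing): /t/ is a voiceless obstruent between vowels /u/ and /i/, so it voices to [d]. /k/ is a voiceless obstruent between vowels /i/ and /a/, so it voices to [g]. /t/ is a voiceless obstruent between vowels /i/ and /u/, so it voices to [d]. /giutikaituithead/ → giudigaiduithead.
Rule 4 (final devoicing): /d/ is a voiced stop in word-final position, so it devoices to [t]. /giudigaiduithead/ → giudigaiduitheat.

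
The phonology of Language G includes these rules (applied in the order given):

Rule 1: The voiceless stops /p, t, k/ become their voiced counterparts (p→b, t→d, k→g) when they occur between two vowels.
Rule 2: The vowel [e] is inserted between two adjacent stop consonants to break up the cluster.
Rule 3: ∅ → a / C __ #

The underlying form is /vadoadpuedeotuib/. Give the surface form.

Rule 1 (intervocalic voicing): /t/ is a voiceless stop between vowels /o/ and /u/, so it voices to [d]. /vadoadpuedeotuib/ → vadoadpuedeoduib.
Rule 2 (stop-cluster e-epenthesis): /d/ and /p/ form a stop–stop cluster, so [e] is inserted between them. /vadoadpuedeoduib/ → vadoadepuedeoduib.
Rule 3 (final a-epenthesis): the form ends in the consonant /b/, so [a] is inserted word-finally. /vadoadepuedeoduib/ → vadoadepuedeoduiba.

vadoadepuedeoduiba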